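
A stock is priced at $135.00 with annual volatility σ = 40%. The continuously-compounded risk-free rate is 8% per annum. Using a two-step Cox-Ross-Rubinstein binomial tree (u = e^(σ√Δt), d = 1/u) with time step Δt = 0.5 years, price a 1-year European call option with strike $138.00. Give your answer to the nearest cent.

$23.09

CRR parameters: u = e^(σ√Δt) = e^(0.4·√0.5) = 1.3269, d = 1/u = 0.7536
Per-period rate: rΔt = 0.08·0.5 = 0.04, so R = e^0.04 = 1.0408
Risk-neutral probability p = (e^0.04 − 0.7536)/(1.3269 − 0.7536) = 0.2872/0.5733 = 0.5009
Terminal stock prices: S_uu = 237.7, S_ud = 135, S_dd = 76.68
Terminal payoffs (S − K): max(99.69, 0) = 99.69, max(-3, 0) = 0, max(-61.32, 0) = 0
Node u (S = 179.1): V_u = e^(−0.04)·[0.5009·99.6883 + 0.4991·0.0000] = 47.9805
Node d (S = 101.7): V_d = e^(−0.04)·[0.5009·0.0000 + 0.4991·0.0000] = 0.0000
Node 0 (S = 135): V_0 = e^(−0.04)·[0.5009·47.9805 + 0.4991·0.0000] = 23.0933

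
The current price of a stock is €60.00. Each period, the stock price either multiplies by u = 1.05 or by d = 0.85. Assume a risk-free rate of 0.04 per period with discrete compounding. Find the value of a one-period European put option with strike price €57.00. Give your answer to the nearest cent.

Risk-neutral probability p = (1 + 0.04 − 0.85)/(1.05 − 0.85) = 0.1900/0.2000 = 0.9500
Terminal stock prices: S_u = 63, S_d = 51
Terminal payoffs (K − S): max(-6, 0) = 0, max(6, 0) = 6
Node 0 (S = 60): V_0 = 1/1.04·[0.9500·0.0000 + 0.0500·6.0000] = 0.2885

€0.29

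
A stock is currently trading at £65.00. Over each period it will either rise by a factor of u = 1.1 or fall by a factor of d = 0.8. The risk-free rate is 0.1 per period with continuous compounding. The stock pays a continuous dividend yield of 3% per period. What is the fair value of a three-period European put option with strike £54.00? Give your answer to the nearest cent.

Per-period risk-free factor R = e^0.1 = 1.1052; dividend-adjusted growth = e^(0.1−0.03) = 1.0725.
Risk-neutral probability p = (1.0725 − 0.8)/(1.1 − 0.8) = 0.2725/0.3000 = 0.9084
Terminal stock prices: S_uuu = 86.52, S_uud = 62.92, S_udd = 45.76, S_ddd = 33.28
Terminal payoffs (K − S): max(-32.52, 0) = 0, max(-8.92, 0) = 0, max(8.24, 0) = 8.24, max(20.72, 0) = 20.72
Node uu (S = 78.65): V_uu = e^(−0.1)·[0.9084·0.0000 + 0.0916·0.0000] = 0.0000
Node ud (S = 57.2): V_ud = e^(−0.1)·[0.9084·0.0000 + 0.0916·8.2400] = 0.6833
Node dd (S = 41.6): V_dd = e^(−0.1)·[0.9084·8.2400 + 0.0916·20.7200] = 8.4907
Node u (S = 71.5): V_u = e^(−0.1)·[0.9084·0.0000 + 0.0916·0.6833] = 0.0567
Node d (S = 52): V_d = e^(−0.1)·[0.9084·0.6833 + 0.0916·8.4907] = 1.2656
Node 0 (S = 65): V_0 = e^(−0.1)·[0.9084·0.0567 + 0.0916·1.2656] = 0.1515

£0.15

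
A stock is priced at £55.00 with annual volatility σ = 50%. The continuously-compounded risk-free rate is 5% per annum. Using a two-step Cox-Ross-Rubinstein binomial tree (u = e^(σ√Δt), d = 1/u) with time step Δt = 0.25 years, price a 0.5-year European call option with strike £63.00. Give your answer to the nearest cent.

£5.78

CRR parameters: u = e^(σ√Δt) = e^(0.5·√0.25) = 1.2840, d = 1/u = 0.7788
Per-period rate: rΔt = 0.05·0.25 = 0.0125, so R = e^0.0125 = 1.0126
Risk-neutral probability p = (e^0.0125 − 0.7788)/(1.2840 − 0.7788) = 0.2338/0.5052 = 0.4627
Terminal stock prices: S_uu = 90.68, S_ud = 55, S_dd = 33.36
Terminal payoffs (S − K): max(27.68, 0) = 27.68, max(-8, 0) = 0, max(-29.64, 0) = 0
Node u (S = 70.62): V_u = e^(−0.0125)·[0.4627·27.6797 + 0.5373·0.0000] = 12.6488
Node d (S = 42.83): V_d = e^(−0.0125)·[0.4627·0.0000 + 0.5373·0.0000] = 0.0000
Node 0 (S = 55): V_0 = e^(−0.0125)·[0.4627·12.6488 + 0.5373·0.0000] = 5.7802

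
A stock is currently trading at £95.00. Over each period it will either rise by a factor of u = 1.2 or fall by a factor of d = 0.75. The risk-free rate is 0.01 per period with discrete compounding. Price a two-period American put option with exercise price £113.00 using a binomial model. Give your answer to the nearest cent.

£24.03

Risk-neutral probability p = (1 + 0.01 − 0.75)/(1.2 − 0.75) = 0.2600/0.4500 = 0.5778
Terminal stock prices: S_uu = 136.8, S_ud = 85.5, S_dd = 53.44
Terminal payoffs (K − S): max(-23.8, 0) = 0, max(27.5, 0) = 27.5, max(59.56, 0) = 59.56
Node u (S = 114): continuation = 1/1.01·[0.5778·0.0000 + 0.4222·27.5000] = 11.4961; exercise value = 0.0000 ≤ continuation, so V_u = 11.4961
Node d (S = 71.25): continuation = 1/1.01·[0.5778·27.5000 + 0.4222·59.5625] = 40.6312; exercise value = 41.7500 > continuation, so V_d = 41.7500 (exercise)
Node 0 (S = 95): continuation = 1/1.01·[0.5778·11.4961 + 0.4222·41.7500] = 24.0297; exercise value = 18.0000 ≤ continuation, so V_0 = 24.0297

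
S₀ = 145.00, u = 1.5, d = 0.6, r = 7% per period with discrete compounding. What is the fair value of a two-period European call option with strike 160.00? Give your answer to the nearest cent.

Risk-neutral probability p = (1 + 0.07 − 0.6)/(1.5 − 0.6) = 0.4700/0.9000 = 0.5222
Terminal stock prices: S_uu = 326.2, S_ud = 130.5, S_dd = 52.2
Terminal payoffs (S − K): max(166.2, 0) = 166.2, max(-29.5, 0) = 0, max(-107.8, 0) = 0
Node u (S = 217.5): V_u = 1/1.07·[0.5222·166.2500 + 0.4778·0.0000] = 81.1397
Node d (S = 87): V_d = 1/1.07·[0.5222·0.0000 + 0.4778·0.0000] = 0.0000
Node 0 (S = 145): V_0 = 1/1.07·[0.5222·81.1397 + 0.4778·0.0000] = 39.6009

39.60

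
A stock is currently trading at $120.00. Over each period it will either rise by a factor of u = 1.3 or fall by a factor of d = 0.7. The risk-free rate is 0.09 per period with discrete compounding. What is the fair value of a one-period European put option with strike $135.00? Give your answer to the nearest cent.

$16.38

Risk-neutral probability p = (1 + 0.09 − 0.7)/(1.3 − 0.7) = 0.3900/0.6000 = 0.6500
Terminal stock prices: S_u = 156, S_d = 84
Terminal payoffs (K − S): max(-21, 0) = 0, max(51, 0) = 51
Node 0 (S = 120): V_0 = 1/1.09·[0.6500·0.0000 + 0.3500·51.0000] = 16.3761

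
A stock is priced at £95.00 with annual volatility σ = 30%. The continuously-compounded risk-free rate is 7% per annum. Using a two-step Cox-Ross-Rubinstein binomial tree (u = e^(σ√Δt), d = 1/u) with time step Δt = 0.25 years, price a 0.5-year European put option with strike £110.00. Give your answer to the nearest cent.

CRR parameters: u = e^(σ√Δt) = e^(0.3·√0.25) = 1.1618, d = 1/u = 0.8607
Per-period rate: rΔt = 0.07·0.25 = 0.0175, so R = e^0.0175 = 1.0177
Risk-neutral probability p = (e^0.0175 − 0.8607)/(1.1618 − 0.8607) = 0.1569/0.3011 = 0.5212
Terminal stock prices: S_uu = 128.2, S_ud = 95, S_dd = 70.38
Terminal payoffs (K − S): max(-18.24, 0) = 0, max(15, 0) = 15, max(39.62, 0) = 39.62
Node u (S = 110.4): V_u = e^(−0.0175)·[0.5212·0.0000 + 0.4788·15.0000] = 7.0575
Node d (S = 81.77): V_d = e^(−0.0175)·[0.5212·15.0000 + 0.4788·39.6223] = 26.3245
Node 0 (S = 95): V_0 = e^(−0.0175)·[0.5212·7.0575 + 0.4788·26.3245] = 16.0001

£16.00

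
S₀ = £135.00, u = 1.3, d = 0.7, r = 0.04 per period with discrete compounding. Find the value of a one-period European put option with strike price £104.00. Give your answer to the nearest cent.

Risk-neutral probability p = (1 + 0.04 − 0.7)/(1.3 − 0.7) = 0.3400/0.6000 = 0.5667
Terminal stock prices: S_u = 175.5, S_d = 94.5
Terminal payoffs (K − S): max(-71.5, 0) = 0, max(9.5, 0) = 9.5
Node 0 (S = 135): V_0 = 1/1.04·[0.5667·0.0000 + 0.4333·9.5000] = 3.9583

£3.96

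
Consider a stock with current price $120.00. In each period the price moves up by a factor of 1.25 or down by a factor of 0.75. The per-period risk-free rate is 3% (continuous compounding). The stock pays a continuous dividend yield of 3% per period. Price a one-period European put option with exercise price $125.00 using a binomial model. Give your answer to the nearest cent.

$16.98

Per-period risk-free factor R = e^0.03 = 1.0305; dividend-adjusted growth = e^(0.03−0.03) = 1.0000.
Risk-neutral probability p = (1.0000 − 0.75)/(1.25 − 0.75) = 0.2500/0.5000 = 0.5000
Terminal stock prices: S_u = 150, S_d = 90
Terminal payoffs (K − S): max(-25, 0) = 0, max(35, 0) = 35
Node 0 (S = 120): V_0 = e^(−0.03)·[0.5000·0.0000 + 0.5000·35.0000] = 16.9828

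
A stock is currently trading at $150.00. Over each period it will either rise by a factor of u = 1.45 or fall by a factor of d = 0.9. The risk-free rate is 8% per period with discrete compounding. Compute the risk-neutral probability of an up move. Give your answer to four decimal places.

p = 0.3273

Risk-neutral probability p = (1 + 0.08 − 0.9)/(1.45 − 0.9) = 0.1800/0.5500 = 0.3273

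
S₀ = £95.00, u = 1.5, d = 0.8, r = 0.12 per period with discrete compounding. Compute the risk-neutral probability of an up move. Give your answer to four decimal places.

p = 0.4571

Risk-neutral probability p = (1 + 0.12 − 0.8)/(1.5 − 0.8) = 0.3200/0.7000 = 0.4571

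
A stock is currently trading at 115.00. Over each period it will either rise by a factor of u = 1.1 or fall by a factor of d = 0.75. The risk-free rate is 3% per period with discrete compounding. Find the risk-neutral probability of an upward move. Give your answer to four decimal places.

Risk-neutral probability p = (1 + 0.03 − 0.75)/(1.1 − 0.75) = 0.2800/0.3500 = 0.8000

p = 0.8000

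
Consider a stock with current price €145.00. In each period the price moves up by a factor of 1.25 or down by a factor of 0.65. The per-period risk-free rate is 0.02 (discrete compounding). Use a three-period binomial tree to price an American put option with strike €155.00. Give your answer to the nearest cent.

€32.34

Risk-neutral probability p = (1 + 0.02 − 0.65)/(1.25 − 0.65) = 0.3700/0.6000 = 0.6167
Terminal stock prices: S_uuu = 283.2, S_uud = 147.3, S_udd = 76.58, S_ddd = 39.82
Terminal payoffs (K − S): max(-128.2, 0) = 0, max(7.734, 0) = 7.734, max(78.42, 0) = 78.42, max(115.2, 0) = 115.2
Node uu (S = 226.6): continuation = 1/1.02·[0.6167·0.0000 + 0.3833·7.7344] = 2.9067; exercise value = 0.0000 ≤ continuation, so V_uu = 2.9067
Node ud (S = 117.8): continuation = 1/1.02·[0.6167·7.7344 + 0.3833·78.4219] = 34.1483; exercise value = 37.1875 > continuation, so V_ud = 37.1875 (exercise)
Node dd (S = 61.26): continuation = 1/1.02·[0.6167·78.4219 + 0.3833·115.1794] = 90.6983; exercise value = 93.7375 > continuation, so V_dd = 93.7375 (exercise)
Node u (S = 181.2): continuation = 1/1.02·[0.6167·2.9067 + 0.3833·37.1875] = 15.7330; exercise value = 0.0000 ≤ continuation, so V_u = 15.7330
Node d (S = 94.25): continuation = 1/1.02·[0.6167·37.1875 + 0.3833·93.7375] = 57.7108; exercise value = 60.7500 > continuation, so V_d = 60.7500 (exercise)
Node 0 (S = 145): continuation = 1/1.02·[0.6167·15.7330 + 0.3833·60.7500] = 32.3427; exercise value = 10.0000 ≤ continuation, so V_0 = 32.3427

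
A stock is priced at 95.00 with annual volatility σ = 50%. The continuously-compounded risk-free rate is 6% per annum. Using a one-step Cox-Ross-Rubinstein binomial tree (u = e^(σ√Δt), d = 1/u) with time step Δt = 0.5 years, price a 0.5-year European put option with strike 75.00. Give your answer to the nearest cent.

CRR parameters: u = e^(σ√Δt) = e^(0.5·√0.5) = 1.4241, d = 1/u = 0.7022
Per-period rate: rΔt = 0.06·0.5 = 0.03, so R = e^0.03 = 1.0305
Risk-neutral probability p = (e^0.03 − 0.7022)/(1.4241 − 0.7022) = 0.3283/0.7219 = 0.4547
Terminal stock prices: S_u = 135.3, S_d = 66.71
Terminal payoffs (K − S): max(-60.29, 0) = 0, max(8.292, 0) = 8.292
Node 0 (S = 95): V_0 = e^(−0.03)·[0.4547·0.0000 + 0.5453·8.2921] = 4.3880

4.39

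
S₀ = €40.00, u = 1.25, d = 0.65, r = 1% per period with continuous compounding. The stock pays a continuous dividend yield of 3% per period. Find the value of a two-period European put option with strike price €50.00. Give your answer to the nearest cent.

Per-period risk-free factor R = e^0.01 = 1.0101; dividend-adjusted growth = e^(0.01−0.03) = 0.9802.
Risk-neutral probability p = (0.9802 − 0.65)/(1.25 − 0.65) = 0.3302/0.6000 = 0.5503
Terminal stock prices: S_uu = 62.5, S_ud = 32.5, S_dd = 16.9
Terminal payoffs (K − S): max(-12.5, 0) = 0, max(17.5, 0) = 17.5, max(33.1, 0) = 33.1
Node u (S = 50): V_u = e^(−0.01)·[0.5503·0.0000 + 0.4497·17.5000] = 7.7909
Node d (S = 26): V_d = e^(−0.01)·[0.5503·17.5000 + 0.4497·33.1000] = 24.2709
Node 0 (S = 40): V_0 = e^(−0.01)·[0.5503·7.7909 + 0.4497·24.2709] = 15.0502

€15.05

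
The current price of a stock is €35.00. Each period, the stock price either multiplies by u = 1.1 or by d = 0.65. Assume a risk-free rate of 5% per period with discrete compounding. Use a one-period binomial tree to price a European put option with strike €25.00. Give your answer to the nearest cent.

Risk-neutral probability p = (1 + 0.05 − 0.65)/(1.1 − 0.65) = 0.4000/0.4500 = 0.8889
Terminal stock prices: S_u = 38.5, S_d = 22.75
Terminal payoffs (K − S): max(-13.5, 0) = 0, max(2.25, 0) = 2.25
Node 0 (S = 35): V_0 = 1/1.05·[0.8889·0.0000 + 0.1111·2.2500] = 0.2381

€0.24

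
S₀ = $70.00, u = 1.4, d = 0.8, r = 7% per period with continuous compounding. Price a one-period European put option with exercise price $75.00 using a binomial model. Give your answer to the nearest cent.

$9.67

Risk-neutral probability p = (e^0.07 − 0.8)/(1.4 − 0.8) = 0.2725/0.6000 = 0.4542
Terminal stock prices: S_u = 98, S_d = 56
Terminal payoffs (K − S): max(-23, 0) = 0, max(19, 0) = 19
Node 0 (S = 70): V_0 = e^(−0.07)·[0.4542·0.0000 + 0.5458·19.0000] = 9.6695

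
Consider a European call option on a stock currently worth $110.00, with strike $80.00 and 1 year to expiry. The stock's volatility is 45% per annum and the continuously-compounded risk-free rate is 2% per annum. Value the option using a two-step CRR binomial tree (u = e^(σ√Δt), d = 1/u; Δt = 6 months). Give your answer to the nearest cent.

$38.36

CRR parameters: u = e^(σ√Δt) = e^(0.45·√0.5) = 1.3746, d = 1/u = 0.7275
Per-period rate: rΔt = 0.02·0.5 = 0.01, so R = e^0.01 = 1.0101
Risk-neutral probability p = (e^0.01 − 0.7275)/(1.3746 − 0.7275) = 0.2826/0.6472 = 0.4366
Terminal stock prices: S_uu = 207.9, S_ud = 110, S_dd = 58.21
Terminal payoffs (S − K): max(127.9, 0) = 127.9, max(30, 0) = 30, max(-21.79, 0) = 0
Node u (S = 151.2): V_u = e^(−0.01)·[0.4366·127.8624 + 0.5634·30.0000] = 72.0073
Node d (S = 80.02): V_d = e^(−0.01)·[0.4366·30.0000 + 0.5634·0.0000] = 12.9690
Node 0 (S = 110): V_0 = e^(−0.01)·[0.4366·72.0073 + 0.5634·12.9690] = 38.3622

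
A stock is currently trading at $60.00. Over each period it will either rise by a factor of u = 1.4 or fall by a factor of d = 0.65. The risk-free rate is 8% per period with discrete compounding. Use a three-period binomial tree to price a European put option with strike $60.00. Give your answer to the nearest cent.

$8.78

Risk-neutral probability p = (1 + 0.08 − 0.65)/(1.4 − 0.65) = 0.4300/0.7500 = 0.5733
Terminal stock prices: S_uuu = 164.6, S_uud = 76.44, S_udd = 35.49, S_ddd = 16.48
Terminal payoffs (K − S): max(-104.6, 0) = 0, max(-16.44, 0) = 0, max(24.51, 0) = 24.51, max(43.52, 0) = 43.52
Node uu (S = 117.6): V_uu = 1/1.08·[0.5733·0.0000 + 0.4267·0.0000] = 0.0000
Node ud (S = 54.6): V_ud = 1/1.08·[0.5733·0.0000 + 0.4267·24.5100] = 9.6830
Node dd (S = 25.35): V_dd = 1/1.08·[0.5733·24.5100 + 0.4267·43.5225] = 30.2056
Node u (S = 84): V_u = 1/1.08·[0.5733·0.0000 + 0.4267·9.6830] = 3.8254
Node d (S = 39): V_d = 1/1.08·[0.5733·9.6830 + 0.4267·30.2056] = 17.0734
Node 0 (S = 60): V_0 = 1/1.08·[0.5733·3.8254 + 0.4267·17.0734] = 8.7758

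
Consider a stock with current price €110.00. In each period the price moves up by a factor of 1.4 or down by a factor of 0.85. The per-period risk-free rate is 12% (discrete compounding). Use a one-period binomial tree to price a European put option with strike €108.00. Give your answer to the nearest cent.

€6.59

Risk-neutral probability p = (1 + 0.12 − 0.85)/(1.4 − 0.85) = 0.2700/0.5500 = 0.4909
Terminal stock prices: S_u = 154, S_d = 93.5
Terminal payoffs (K − S): max(-46, 0) = 0, max(14.5, 0) = 14.5
Node 0 (S = 110): V_0 = 1/1.12·[0.4909·0.0000 + 0.5091·14.5000] = 6.5909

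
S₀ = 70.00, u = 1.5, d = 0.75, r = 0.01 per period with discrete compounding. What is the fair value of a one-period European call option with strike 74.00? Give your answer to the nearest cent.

Risk-neutral probability p = (1 + 0.01 − 0.75)/(1.5 − 0.75) = 0.2600/0.7500 = 0.3467
Terminal stock prices: S_u = 105, S_d = 52.5
Terminal payoffs (S − K): max(31, 0) = 31, max(-21.5, 0) = 0
Node 0 (S = 70): V_0 = 1/1.01·[0.3467·31.0000 + 0.6533·0.0000] = 10.6403

10.64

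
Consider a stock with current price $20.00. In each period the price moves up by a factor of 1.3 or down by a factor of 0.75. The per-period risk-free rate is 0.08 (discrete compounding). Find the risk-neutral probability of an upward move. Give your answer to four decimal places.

Risk-neutral probability p = (1 + 0.08 − 0.75)/(1.3 − 0.75) = 0.3300/0.5500 = 0.6000

p = 0.6000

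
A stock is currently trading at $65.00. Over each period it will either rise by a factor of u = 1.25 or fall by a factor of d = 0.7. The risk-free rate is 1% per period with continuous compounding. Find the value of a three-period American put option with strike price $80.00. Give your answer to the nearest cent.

Risk-neutral probability p = (e^0.01 − 0.7)/(1.25 − 0.7) = 0.3101/0.5500 = 0.5637
Terminal stock prices: S_uuu = 127, S_uud = 71.09, S_udd = 39.81, S_ddd = 22.29
Terminal payoffs (K − S): max(-46.95, 0) = 0, max(8.906, 0) = 8.906, max(40.19, 0) = 40.19, max(57.71, 0) = 57.71
Node uu (S = 101.6): continuation = e^(−0.01)·[0.5637·0.0000 + 0.4363·8.9062] = 3.8469; exercise value = 0.0000 ≤ continuation, so V_uu = 3.8469
Node ud (S = 56.87): continuation = e^(−0.01)·[0.5637·8.9062 + 0.4363·40.1875] = 22.3290; exercise value = 23.1250 > continuation, so V_ud = 23.1250 (exercise)
Node dd (S = 31.85): continuation = e^(−0.01)·[0.5637·40.1875 + 0.4363·57.7050] = 47.3540; exercise value = 48.1500 > continuation, so V_dd = 48.1500 (exercise)
Node u (S = 81.25): continuation = e^(−0.01)·[0.5637·3.8469 + 0.4363·23.1250] = 12.1354; exercise value = 0.0000 ≤ continuation, so V_u = 12.1354
Node d (S = 45.5): continuation = e^(−0.01)·[0.5637·23.1250 + 0.4363·48.1500] = 33.7040; exercise value = 34.5000 > continuation, so V_d = 34.5000 (exercise)
Node 0 (S = 65): continuation = e^(−0.01)·[0.5637·12.1354 + 0.4363·34.5000] = 21.6746; exercise value = 15.0000 ≤ continuation, so V_0 = 21.6746

$21.67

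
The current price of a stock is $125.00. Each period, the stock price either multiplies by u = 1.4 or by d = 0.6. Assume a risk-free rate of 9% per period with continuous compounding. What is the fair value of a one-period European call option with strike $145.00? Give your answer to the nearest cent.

Risk-neutral probability p = (e^0.09 − 0.6)/(1.4 − 0.6) = 0.4942/0.8000 = 0.6177
Terminal stock prices: S_u = 175, S_d = 75
Terminal payoffs (S − K): max(30, 0) = 30, max(-70, 0) = 0
Node 0 (S = 125): V_0 = e^(−0.09)·[0.6177·30.0000 + 0.3823·0.0000] = 16.9365

$16.94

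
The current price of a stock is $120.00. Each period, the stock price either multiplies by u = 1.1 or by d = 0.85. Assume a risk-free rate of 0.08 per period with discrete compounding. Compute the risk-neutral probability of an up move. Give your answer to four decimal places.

Risk-neutral probability p = (1 + 0.08 − 0.85)/(1.1 − 0.85) = 0.2300/0.2500 = 0.9200

p = 0.9200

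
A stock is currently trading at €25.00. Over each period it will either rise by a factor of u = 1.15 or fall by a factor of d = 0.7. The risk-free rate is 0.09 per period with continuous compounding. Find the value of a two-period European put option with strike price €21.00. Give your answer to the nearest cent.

Risk-neutral probability p = (e^0.09 − 0.7)/(1.15 − 0.7) = 0.3942/0.4500 = 0.8759
Terminal stock prices: S_uu = 33.06, S_ud = 20.12, S_dd = 12.25
Terminal payoffs (K − S): max(-12.06, 0) = 0, max(0.875, 0) = 0.875, max(8.75, 0) = 8.75
Node u (S = 28.75): V_u = e^(−0.09)·[0.8759·0.0000 + 0.1241·0.8750] = 0.0992
Node d (S = 17.5): V_d = e^(−0.09)·[0.8759·0.8750 + 0.1241·8.7500] = 1.6926
Node 0 (S = 25): V_0 = e^(−0.09)·[0.8759·0.0992 + 0.1241·1.6926] = 0.2713

€0.27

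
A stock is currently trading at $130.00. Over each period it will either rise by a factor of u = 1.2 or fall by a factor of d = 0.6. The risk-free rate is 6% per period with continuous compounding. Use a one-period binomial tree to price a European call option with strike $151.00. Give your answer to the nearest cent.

$3.62

Risk-neutral probability p = (e^0.06 − 0.6)/(1.2 − 0.6) = 0.4618/0.6000 = 0.7697
Terminal stock prices: S_u = 156, S_d = 78
Terminal payoffs (S − K): max(5, 0) = 5, max(-73, 0) = 0
Node 0 (S = 130): V_0 = e^(−0.06)·[0.7697·5.0000 + 0.2303·0.0000] = 3.6245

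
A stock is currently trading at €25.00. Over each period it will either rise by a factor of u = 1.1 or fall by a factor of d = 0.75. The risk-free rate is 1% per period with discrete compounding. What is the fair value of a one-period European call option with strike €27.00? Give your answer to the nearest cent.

Risk-neutral probability p = (1 + 0.01 − 0.75)/(1.1 − 0.75) = 0.2600/0.3500 = 0.7429
Terminal stock prices: S_u = 27.5, S_d = 18.75
Terminal payoffs (S − K): max(0.5, 0) = 0.5, max(-8.25, 0) = 0
Node 0 (S = 25): V_0 = 1/1.01·[0.7429·0.5000 + 0.2571·0.0000] = 0.3678

€0.37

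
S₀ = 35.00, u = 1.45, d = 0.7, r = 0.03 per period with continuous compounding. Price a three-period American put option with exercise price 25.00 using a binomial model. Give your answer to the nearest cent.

2.35

Risk-neutral probability p = (e^0.03 − 0.7)/(1.45 − 0.7) = 0.3305/0.7500 = 0.4406
Terminal stock prices: S_uuu = 106.7, S_uud = 51.51, S_udd = 24.87, S_ddd = 12
Terminal payoffs (K − S): max(-81.7, 0) = 0, max(-26.51, 0) = 0, max(0.1325, 0) = 0.1325, max(13, 0) = 13
Node uu (S = 73.59): continuation = e^(−0.03)·[0.4406·0.0000 + 0.5594·0.0000] = 0.0000; exercise value = 0.0000 ≤ continuation, so V_uu = 0.0000
Node ud (S = 35.52): continuation = e^(−0.03)·[0.4406·0.0000 + 0.5594·0.1325] = 0.0719; exercise value = 0.0000 ≤ continuation, so V_ud = 0.0719
Node dd (S = 17.15): continuation = e^(−0.03)·[0.4406·0.1325 + 0.5594·12.9950] = 7.1111; exercise value = 7.8500 > continuation, so V_dd = 7.8500 (exercise)
Node u (S = 50.75): continuation = e^(−0.03)·[0.4406·0.0000 + 0.5594·0.0719] = 0.0390; exercise value = 0.0000 ≤ continuation, so V_u = 0.0390
Node d (S = 24.5): continuation = e^(−0.03)·[0.4406·0.0719 + 0.5594·7.8500] = 4.2922; exercise value = 0.5000 ≤ continuation, so V_d = 4.2922
Node 0 (S = 35): continuation = e^(−0.03)·[0.4406·0.0390 + 0.5594·4.2922] = 2.3468; exercise value = 0.0000 ≤ continuation, so V_0 = 2.3468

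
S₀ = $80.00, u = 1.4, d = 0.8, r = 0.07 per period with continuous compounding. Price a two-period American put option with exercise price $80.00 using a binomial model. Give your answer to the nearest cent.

Risk-neutral probability p = (e^0.07 − 0.8)/(1.4 − 0.8) = 0.2725/0.6000 = 0.4542
Terminal stock prices: S_uu = 156.8, S_ud = 89.6, S_dd = 51.2
Terminal payoffs (K − S): max(-76.8, 0) = 0, max(-9.6, 0) = 0, max(28.8, 0) = 28.8
Node u (S = 112): continuation = e^(−0.07)·[0.4542·0.0000 + 0.5458·0.0000] = 0.0000; exercise value = 0.0000 ≤ continuation, so V_u = 0.0000
Node d (S = 64): continuation = e^(−0.07)·[0.4542·0.0000 + 0.5458·28.8000] = 14.6569; exercise value = 16.0000 > continuation, so V_d = 16.0000 (exercise)
Node 0 (S = 80): continuation = e^(−0.07)·[0.4542·0.0000 + 0.5458·16.0000] = 8.1427; exercise value = 0.0000 ≤ continuation, so V_0 = 8.1427

$8.14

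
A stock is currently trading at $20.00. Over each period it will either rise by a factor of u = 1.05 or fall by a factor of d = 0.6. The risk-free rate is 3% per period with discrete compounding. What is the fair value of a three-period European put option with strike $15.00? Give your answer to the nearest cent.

$0.24

Risk-neutral probability p = (1 + 0.03 − 0.6)/(1.05 − 0.6) = 0.4300/0.4500 = 0.9556
Terminal stock prices: S_uuu = 23.15, S_uud = 13.23, S_udd = 7.56, S_ddd = 4.32
Terminal payoffs (K − S): max(-8.153, 0) = 0, max(1.77, 0) = 1.77, max(7.44, 0) = 7.44, max(10.68, 0) = 10.68
Node uu (S = 22.05): V_uu = 1/1.03·[0.9556·0.0000 + 0.0444·1.7700] = 0.0764
Node ud (S = 12.6): V_ud = 1/1.03·[0.9556·1.7700 + 0.0444·7.4400] = 1.9631
Node dd (S = 7.2): V_dd = 1/1.03·[0.9556·7.4400 + 0.0444·10.6800] = 7.3631
Node u (S = 21): V_u = 1/1.03·[0.9556·0.0764 + 0.0444·1.9631] = 0.1556
Node d (S = 12): V_d = 1/1.03·[0.9556·1.9631 + 0.0444·7.3631] = 2.1389
Node 0 (S = 20): V_0 = 1/1.03·[0.9556·0.1556 + 0.0444·2.1389] = 0.2366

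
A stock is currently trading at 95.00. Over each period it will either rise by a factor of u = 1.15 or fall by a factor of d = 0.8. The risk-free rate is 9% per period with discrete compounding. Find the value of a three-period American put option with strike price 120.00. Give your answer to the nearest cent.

Risk-neutral probability p = (1 + 0.09 − 0.8)/(1.15 − 0.8) = 0.2900/0.3500 = 0.8286
Terminal stock prices: S_uuu = 144.5, S_uud = 100.5, S_udd = 69.92, S_ddd = 48.64
Terminal payoffs (K − S): max(-24.48, 0) = 0, max(19.49, 0) = 19.49, max(50.08, 0) = 50.08, max(71.36, 0) = 71.36
Node uu (S = 125.6): continuation = 1/1.09·[0.8286·0.0000 + 0.1714·19.4900] = 3.0653; exercise value = 0.0000 ≤ continuation, so V_uu = 3.0653
Node ud (S = 87.4): continuation = 1/1.09·[0.8286·19.4900 + 0.1714·50.0800] = 22.6917; exercise value = 32.6000 > continuation, so V_ud = 32.6000 (exercise)
Node dd (S = 60.8): continuation = 1/1.09·[0.8286·50.0800 + 0.1714·71.3600] = 49.2917; exercise value = 59.2000 > continuation, so V_dd = 59.2000 (exercise)
Node u (S = 109.2): continuation = 1/1.09·[0.8286·3.0653 + 0.1714·32.6000] = 7.4572; exercise value = 10.7500 > continuation, so V_u = 10.7500 (exercise)
Node d (S = 76): continuation = 1/1.09·[0.8286·32.6000 + 0.1714·59.2000] = 34.0917; exercise value = 44.0000 > continuation, so V_d = 44.0000 (exercise)
Node 0 (S = 95): continuation = 1/1.09·[0.8286·10.7500 + 0.1714·44.0000] = 15.0917; exercise value = 25.0000 > continuation, so V_0 = 25.0000 (exercise)

25.00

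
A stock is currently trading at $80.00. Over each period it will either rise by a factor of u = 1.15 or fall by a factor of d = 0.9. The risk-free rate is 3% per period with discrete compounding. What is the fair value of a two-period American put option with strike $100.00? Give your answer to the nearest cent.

Risk-neutral probability p = (1 + 0.03 − 0.9)/(1.15 − 0.9) = 0.1300/0.2500 = 0.5200
Terminal stock prices: S_uu = 105.8, S_ud = 82.8, S_dd = 64.8
Terminal payoffs (K − S): max(-5.8, 0) = 0, max(17.2, 0) = 17.2, max(35.2, 0) = 35.2
Node u (S = 92): continuation = 1/1.03·[0.5200·0.0000 + 0.4800·17.2000] = 8.0155; exercise value = 8.0000 ≤ continuation, so V_u = 8.0155
Node d (S = 72): continuation = 1/1.03·[0.5200·17.2000 + 0.4800·35.2000] = 25.0874; exercise value = 28.0000 > continuation, so V_d = 28.0000 (exercise)
Node 0 (S = 80): continuation = 1/1.03·[0.5200·8.0155 + 0.4800·28.0000] = 17.0952; exercise value = 20.0000 > continuation, so V_0 = 20.0000 (exercise)

$20.00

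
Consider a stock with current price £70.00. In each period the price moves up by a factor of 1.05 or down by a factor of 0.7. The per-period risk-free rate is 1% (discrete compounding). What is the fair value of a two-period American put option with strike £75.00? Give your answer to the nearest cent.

£5.28

Risk-neutral probability p = (1 + 0.01 − 0.7)/(1.05 − 0.7) = 0.3100/0.3500 = 0.8857
Terminal stock prices: S_uu = 77.17, S_ud = 51.45, S_dd = 34.3
Terminal payoffs (K − S): max(-2.175, 0) = 0, max(23.55, 0) = 23.55, max(40.7, 0) = 40.7
Node u (S = 73.5): continuation = 1/1.01·[0.8857·0.0000 + 0.1143·23.5500] = 2.6648; exercise value = 1.5000 ≤ continuation, so V_u = 2.6648
Node d (S = 49): continuation = 1/1.01·[0.8857·23.5500 + 0.1143·40.7000] = 25.2574; exercise value = 26.0000 > continuation, so V_d = 26.0000 (exercise)
Node 0 (S = 70): continuation = 1/1.01·[0.8857·2.6648 + 0.1143·26.0000] = 5.2789; exercise value = 5.0000 ≤ continuation, so V_0 = 5.2789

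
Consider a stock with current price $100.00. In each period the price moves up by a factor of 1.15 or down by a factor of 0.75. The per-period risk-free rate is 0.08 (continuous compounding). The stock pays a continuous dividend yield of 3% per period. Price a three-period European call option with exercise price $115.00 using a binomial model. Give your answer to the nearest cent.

$12.46

Per-period risk-free factor R = e^0.08 = 1.0833; dividend-adjusted growth = e^(0.08−0.03) = 1.0513.
Risk-neutral probability p = (1.0513 − 0.75)/(1.15 − 0.75) = 0.3013/0.4000 = 0.7532
Terminal stock prices: S_uuu = 152.1, S_uud = 99.19, S_udd = 64.69, S_ddd = 42.19
Terminal payoffs (S − K): max(37.09, 0) = 37.09, max(-15.81, 0) = 0, max(-50.31, 0) = 0, max(-72.81, 0) = 0
Node uu (S = 132.2): V_uu = e^(−0.08)·[0.7532·37.0875 + 0.2468·0.0000] = 25.7859
Node ud (S = 86.25): V_ud = e^(−0.08)·[0.7532·0.0000 + 0.2468·0.0000] = 0.0000
Node dd (S = 56.25): V_dd = e^(−0.08)·[0.7532·0.0000 + 0.2468·0.0000] = 0.0000
Node u (S = 115): V_u = e^(−0.08)·[0.7532·25.7859 + 0.2468·0.0000] = 17.9281
Node d (S = 75): V_d = e^(−0.08)·[0.7532·0.0000 + 0.2468·0.0000] = 0.0000
Node 0 (S = 100): V_0 = e^(−0.08)·[0.7532·17.9281 + 0.2468·0.0000] = 12.4649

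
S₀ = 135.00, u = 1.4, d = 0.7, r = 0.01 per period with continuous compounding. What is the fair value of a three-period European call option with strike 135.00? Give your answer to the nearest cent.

35.83

Risk-neutral probability p = (e^0.01 − 0.7)/(1.4 − 0.7) = 0.3101/0.7000 = 0.4429
Terminal stock prices: S_uuu = 370.4, S_uud = 185.2, S_udd = 92.61, S_ddd = 46.3
Terminal payoffs (S − K): max(235.4, 0) = 235.4, max(50.22, 0) = 50.22, max(-42.39, 0) = 0, max(-88.7, 0) = 0
Node uu (S = 264.6): V_uu = e^(−0.01)·[0.4429·235.4400 + 0.5571·50.2200] = 130.9433
Node ud (S = 132.3): V_ud = e^(−0.01)·[0.4429·50.2200 + 0.5571·0.0000] = 22.0226
Node dd (S = 66.15): V_dd = e^(−0.01)·[0.4429·0.0000 + 0.5571·0.0000] = 0.0000
Node u (S = 189): V_u = e^(−0.01)·[0.4429·130.9433 + 0.5571·22.0226] = 69.5675
Node d (S = 94.5): V_d = e^(−0.01)·[0.4429·22.0226 + 0.5571·0.0000] = 9.6574
Node 0 (S = 135): V_0 = e^(−0.01)·[0.4429·69.5675 + 0.5571·9.6574] = 35.8332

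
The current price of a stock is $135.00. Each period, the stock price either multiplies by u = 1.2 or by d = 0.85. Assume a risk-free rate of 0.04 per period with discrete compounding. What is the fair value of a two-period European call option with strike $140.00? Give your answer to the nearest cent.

$14.82

Risk-neutral probability p = (1 + 0.04 − 0.85)/(1.2 − 0.85) = 0.1900/0.3500 = 0.5429
Terminal stock prices: S_uu = 194.4, S_ud = 137.7, S_dd = 97.54
Terminal payoffs (S − K): max(54.4, 0) = 54.4, max(-2.3, 0) = 0, max(-42.46, 0) = 0
Node u (S = 162): V_u = 1/1.04·[0.5429·54.4000 + 0.4571·0.0000] = 28.3956
Node d (S = 114.8): V_d = 1/1.04·[0.5429·0.0000 + 0.4571·0.0000] = 0.0000
Node 0 (S = 135): V_0 = 1/1.04·[0.5429·28.3956 + 0.4571·0.0000] = 14.8219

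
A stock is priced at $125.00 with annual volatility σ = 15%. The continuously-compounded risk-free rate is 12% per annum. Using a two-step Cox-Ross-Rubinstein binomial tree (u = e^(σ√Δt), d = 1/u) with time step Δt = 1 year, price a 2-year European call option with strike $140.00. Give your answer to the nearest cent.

CRR parameters: u = e^(σ√Δt) = e^(0.15·√1) = 1.1618, d = 1/u = 0.8607
Per-period rate: rΔt = 0.12·1 = 0.12, so R = e^0.12 = 1.1275
Risk-neutral probability p = (e^0.12 − 0.8607)/(1.1618 − 0.8607) = 0.2668/0.3011 = 0.8860
Terminal stock prices: S_uu = 168.7, S_ud = 125, S_dd = 92.6
Terminal payoffs (S − K): max(28.73, 0) = 28.73, max(-15, 0) = 0, max(-47.4, 0) = 0
Node u (S = 145.2): V_u = e^(−0.12)·[0.8860·28.7324 + 0.1140·0.0000] = 22.5775
Node d (S = 107.6): V_d = e^(−0.12)·[0.8860·0.0000 + 0.1140·0.0000] = 0.0000
Node 0 (S = 125): V_0 = e^(−0.12)·[0.8860·22.5775 + 0.1140·0.0000] = 17.7410

$17.74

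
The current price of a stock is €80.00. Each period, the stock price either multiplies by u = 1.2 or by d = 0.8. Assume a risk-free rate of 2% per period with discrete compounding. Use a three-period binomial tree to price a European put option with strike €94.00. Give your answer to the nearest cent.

€15.51

Risk-neutral probability p = (1 + 0.02 − 0.8)/(1.2 − 0.8) = 0.2200/0.4000 = 0.5500
Terminal stock prices: S_uuu = 138.2, S_uud = 92.16, S_udd = 61.44, S_ddd = 40.96
Terminal payoffs (K − S): max(-44.24, 0) = 0, max(1.84, 0) = 1.84, max(32.56, 0) = 32.56, max(53.04, 0) = 53.04
Node uu (S = 115.2): V_uu = 1/1.02·[0.5500·0.0000 + 0.4500·1.8400] = 0.8118
Node ud (S = 76.8): V_ud = 1/1.02·[0.5500·1.8400 + 0.4500·32.5600] = 15.3569
Node dd (S = 51.2): V_dd = 1/1.02·[0.5500·32.5600 + 0.4500·53.0400] = 40.9569
Node u (S = 96): V_u = 1/1.02·[0.5500·0.8118 + 0.4500·15.3569] = 7.2128
Node d (S = 64): V_d = 1/1.02·[0.5500·15.3569 + 0.4500·40.9569] = 26.3499
Node 0 (S = 80): V_0 = 1/1.02·[0.5500·7.2128 + 0.4500·26.3499] = 15.5142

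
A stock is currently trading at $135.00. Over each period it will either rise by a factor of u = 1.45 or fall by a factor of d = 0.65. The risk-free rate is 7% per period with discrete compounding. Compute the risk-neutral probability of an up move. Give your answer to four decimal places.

p = 0.5250

Risk-neutral probability p = (1 + 0.07 − 0.65)/(1.45 − 0.65) = 0.4200/0.8000 = 0.5250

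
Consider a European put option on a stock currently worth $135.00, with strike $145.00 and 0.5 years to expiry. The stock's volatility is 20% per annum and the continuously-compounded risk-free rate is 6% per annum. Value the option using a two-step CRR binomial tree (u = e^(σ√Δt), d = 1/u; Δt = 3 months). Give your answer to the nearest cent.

CRR parameters: u = e^(σ√Δt) = e^(0.2·√0.25) = 1.1052, d = 1/u = 0.9048
Per-period rate: rΔt = 0.06·0.25 = 0.015, so R = e^0.015 = 1.0151
Risk-neutral probability p = (e^0.015 − 0.9048)/(1.1052 − 0.9048) = 0.1103/0.2003 = 0.5505
Terminal stock prices: S_uu = 164.9, S_ud = 135, S_dd = 110.5
Terminal payoffs (K − S): max(-19.89, 0) = 0, max(10, 0) = 10, max(34.47, 0) = 34.47
Node u (S = 149.2): V_u = e^(−0.015)·[0.5505·0.0000 + 0.4495·10.0000] = 4.4285
Node d (S = 122.2): V_d = e^(−0.015)·[0.5505·10.0000 + 0.4495·34.4713] = 20.6882
Node 0 (S = 135): V_0 = e^(−0.015)·[0.5505·4.4285 + 0.4495·20.6882] = 11.5631

$11.56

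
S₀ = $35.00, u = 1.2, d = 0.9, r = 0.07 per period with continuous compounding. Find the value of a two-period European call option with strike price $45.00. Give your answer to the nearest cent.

$1.55

Risk-neutral probability p = (e^0.07 − 0.9)/(1.2 − 0.9) = 0.1725/0.3000 = 0.5750
Terminal stock prices: S_uu = 50.4, S_ud = 37.8, S_dd = 28.35
Terminal payoffs (S − K): max(5.4, 0) = 5.4, max(-7.2, 0) = 0, max(-16.65, 0) = 0
Node u (S = 42): V_u = e^(−0.07)·[0.5750·5.4000 + 0.4250·0.0000] = 2.8952
Node d (S = 31.5): V_d = e^(−0.07)·[0.5750·0.0000 + 0.4250·0.0000] = 0.0000
Node 0 (S = 35): V_0 = e^(−0.07)·[0.5750·2.8952 + 0.4250·0.0000] = 1.5523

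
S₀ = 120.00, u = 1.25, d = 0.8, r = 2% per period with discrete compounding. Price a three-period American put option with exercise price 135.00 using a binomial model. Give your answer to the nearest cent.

Risk-neutral probability p = (1 + 0.02 − 0.8)/(1.25 − 0.8) = 0.2200/0.4500 = 0.4889
Terminal stock prices: S_uuu = 234.4, S_uud = 150, S_udd = 96, S_ddd = 61.44
Terminal payoffs (K − S): max(-99.38, 0) = 0, max(-15, 0) = 0, max(39, 0) = 39, max(73.56, 0) = 73.56
Node uu (S = 187.5): continuation = 1/1.02·[0.4889·0.0000 + 0.5111·0.0000] = 0.0000; exercise value = 0.0000 ≤ continuation, so V_uu = 0.0000
Node ud (S = 120): continuation = 1/1.02·[0.4889·0.0000 + 0.5111·39.0000] = 19.5425; exercise value = 15.0000 ≤ continuation, so V_ud = 19.5425
Node dd (S = 76.8): continuation = 1/1.02·[0.4889·39.0000 + 0.5111·73.5600] = 55.5529; exercise value = 58.2000 > continuation, so V_dd = 58.2000 (exercise)
Node u (S = 150): continuation = 1/1.02·[0.4889·0.0000 + 0.5111·19.5425] = 9.7925; exercise value = 0.0000 ≤ continuation, so V_u = 9.7925
Node d (S = 96): continuation = 1/1.02·[0.4889·19.5425 + 0.5111·58.2000] = 38.5302; exercise value = 39.0000 > continuation, so V_d = 39.0000 (exercise)
Node 0 (S = 120): continuation = 1/1.02·[0.4889·9.7925 + 0.5111·39.0000] = 24.2361; exercise value = 15.0000 ≤ continuation, so V_0 = 24.2361

24.24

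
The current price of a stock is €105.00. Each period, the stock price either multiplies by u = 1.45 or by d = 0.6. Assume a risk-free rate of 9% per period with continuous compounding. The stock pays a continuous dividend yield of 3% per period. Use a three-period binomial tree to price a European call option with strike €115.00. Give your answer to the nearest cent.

€30.50

Per-period risk-free factor R = e^0.09 = 1.0942; dividend-adjusted growth = e^(0.09−0.03) = 1.0618.
Risk-neutral probability p = (1.0618 − 0.6)/(1.45 − 0.6) = 0.4618/0.8500 = 0.5433
Terminal stock prices: S_uuu = 320.1, S_uud = 132.5, S_udd = 54.81, S_ddd = 22.68
Terminal payoffs (S − K): max(205.1, 0) = 205.1, max(17.46, 0) = 17.46, max(-60.19, 0) = 0, max(-92.32, 0) = 0
Node uu (S = 220.8): V_uu = e^(−0.09)·[0.5433·205.1056 + 0.4567·17.4575] = 109.1359
Node ud (S = 91.35): V_ud = e^(−0.09)·[0.5433·17.4575 + 0.4567·0.0000] = 8.6689
Node dd (S = 37.8): V_dd = e^(−0.09)·[0.5433·0.0000 + 0.4567·0.0000] = 0.0000
Node u (S = 152.2): V_u = e^(−0.09)·[0.5433·109.1359 + 0.4567·8.6689] = 57.8120
Node d (S = 63): V_d = e^(−0.09)·[0.5433·8.6689 + 0.4567·0.0000] = 4.3047
Node 0 (S = 105): V_0 = e^(−0.09)·[0.5433·57.8120 + 0.4567·4.3047] = 30.5045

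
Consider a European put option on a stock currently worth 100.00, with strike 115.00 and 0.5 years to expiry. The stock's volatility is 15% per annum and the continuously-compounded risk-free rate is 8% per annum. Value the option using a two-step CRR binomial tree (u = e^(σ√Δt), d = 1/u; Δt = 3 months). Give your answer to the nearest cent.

10.92

CRR parameters: u = e^(σ√Δt) = e^(0.15·√0.25) = 1.0779, d = 1/u = 0.9277
Per-period rate: rΔt = 0.08·0.25 = 0.02, so R = e^0.02 = 1.0202
Risk-neutral probability p = (e^0.02 − 0.9277)/(1.0779 − 0.9277) = 0.0925/0.1501 = 0.6158
Terminal stock prices: S_uu = 116.2, S_ud = 100, S_dd = 86.07
Terminal payoffs (K − S): max(-1.183, 0) = 0, max(15, 0) = 15, max(28.93, 0) = 28.93
Node u (S = 107.8): V_u = e^(−0.02)·[0.6158·0.0000 + 0.3842·15.0000] = 5.6488
Node d (S = 92.77): V_d = e^(−0.02)·[0.6158·15.0000 + 0.3842·28.9292] = 19.9485
Node 0 (S = 100): V_0 = e^(−0.02)·[0.6158·5.6488 + 0.3842·19.9485] = 10.9220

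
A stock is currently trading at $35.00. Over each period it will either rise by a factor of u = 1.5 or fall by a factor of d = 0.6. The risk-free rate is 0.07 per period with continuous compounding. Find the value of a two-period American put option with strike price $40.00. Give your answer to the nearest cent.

Risk-neutral probability p = (e^0.07 − 0.6)/(1.5 − 0.6) = 0.4725/0.9000 = 0.5250
Terminal stock prices: S_uu = 78.75, S_ud = 31.5, S_dd = 12.6
Terminal payoffs (K − S): max(-38.75, 0) = 0, max(8.5, 0) = 8.5, max(27.4, 0) = 27.4
Node u (S = 52.5): continuation = e^(−0.07)·[0.5250·0.0000 + 0.4750·8.5000] = 3.7645; exercise value = 0.0000 ≤ continuation, so V_u = 3.7645
Node d (S = 21): continuation = e^(−0.07)·[0.5250·8.5000 + 0.4750·27.4000] = 16.2958; exercise value = 19.0000 > continuation, so V_d = 19.0000 (exercise)
Node 0 (S = 35): continuation = e^(−0.07)·[0.5250·3.7645 + 0.4750·19.0000] = 10.2575; exercise value = 5.0000 ≤ continuation, so V_0 = 10.2575

$10.26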